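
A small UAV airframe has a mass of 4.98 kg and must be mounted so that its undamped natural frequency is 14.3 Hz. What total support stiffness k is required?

40200 N/m

ω_n = 2πf_n = 2π × 14.3 = 89.85 rad/s.
k = m·ω_n² = 4.98 × 89.85² = 4.98 × 8073 = 40200 N/m.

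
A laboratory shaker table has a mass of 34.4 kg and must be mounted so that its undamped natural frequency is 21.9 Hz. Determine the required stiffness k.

651000 N/m

ω_n = 2πf_n = 2π × 21.9 = 137.6 rad/s.
k = m·ω_n² = 34.4 × 137.6² = 34.4 × 18930 = 651300 N/m.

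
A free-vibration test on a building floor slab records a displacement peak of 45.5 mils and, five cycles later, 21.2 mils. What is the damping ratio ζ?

Logarithmic decrement δ = (1/n)·ln(x₀/x_n) = (1/5)·ln(45.5/21.2) = (1/5)·ln(2.146) = 0.1527.
ζ = δ/√(4π² + δ²) = 0.1527/√(39.48 + 0.0233) = 0.1527/6.285 = 0.02430.

0.0243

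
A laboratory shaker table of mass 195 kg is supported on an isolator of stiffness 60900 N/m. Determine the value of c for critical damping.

6890 N·s/m

c_c = 2√(k·m) = 2√(60900 × 195) = 2 × 3446 = 6892 N·s/m.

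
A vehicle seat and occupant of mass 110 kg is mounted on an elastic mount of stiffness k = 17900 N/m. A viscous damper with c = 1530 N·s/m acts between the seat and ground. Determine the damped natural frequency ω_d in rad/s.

ω_n = √(k/m) = √(17900/110) = 12.76 rad/s.
Critical damping c_c = 2√(k·m) = 2√(17900 × 110) = 2806 N·s/m, so ζ = c/c_c = 1530/2806 = 0.5452.
ω_d = ω_n√(1 − ζ²) = 12.76 × √(1 − 0.297) = 10.69 rad/s.

10.7 rad/s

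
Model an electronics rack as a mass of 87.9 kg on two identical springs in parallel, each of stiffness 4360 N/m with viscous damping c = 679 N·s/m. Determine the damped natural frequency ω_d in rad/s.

Parallel springs add: k_eq = 2 × 4360 = 8720 N/m.
ω_n = √(k_eq/m) = √(8720/87.9) = 9.960 rad/s.
Critical damping c_c = 2√(k_eq·m) = 2√(8720 × 87.9) = 1751 N·s/m, so ζ = c/c_c = 679/1751 = 0.3878.
ω_d = ω_n√(1 − ζ²) = 9.960 × √(1 − 0.150) = 9.181 rad/s.

9.18 rad/s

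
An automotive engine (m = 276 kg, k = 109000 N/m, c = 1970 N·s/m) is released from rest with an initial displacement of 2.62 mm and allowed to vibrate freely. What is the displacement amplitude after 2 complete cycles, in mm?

0.264 mm

ζ = c/(2√(km)) = 1970/(2√(109000 × 276)) = 1970/10970 = 0.1796.
Logarithmic decrement δ = 2πζ/√(1 − ζ²) = 2π × 0.1796/√(1 − 0.0323) = 1.147.
After n cycles, x_n/x₀ = e^(−nδ), so x_2 = 2.62 × e^(−2 × 1.147) = 2.62 × 0.1009 = 0.2643 mm.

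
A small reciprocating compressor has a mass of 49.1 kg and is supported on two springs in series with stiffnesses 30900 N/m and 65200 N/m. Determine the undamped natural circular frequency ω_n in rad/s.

Series springs: 1/k_eq = 1/30900 + 1/65200 = 4.770×10^-5, so k_eq = 20960 N/m.
ω_n = √(k_eq/m) = √(20960/49.1) = √427.0 = 20.66 rad/s.

20.7 rad/s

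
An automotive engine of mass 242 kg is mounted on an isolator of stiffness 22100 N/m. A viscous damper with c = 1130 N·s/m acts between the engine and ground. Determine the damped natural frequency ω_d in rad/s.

ω_n = √(k/m) = √(22100/242) = 9.556 rad/s.
Critical damping c_c = 2√(k·m) = 2√(22100 × 242) = 4625 N·s/m, so ζ = c/c_c = 1130/4625 = 0.2443.
ω_d = ω_n√(1 − ζ²) = 9.556 × √(1 − 0.0597) = 9.267 rad/s.

9.27 rad/s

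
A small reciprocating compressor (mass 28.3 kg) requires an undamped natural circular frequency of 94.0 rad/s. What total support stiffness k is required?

k = m·ω_n² = 28.3 × 94.00² = 28.3 × 8836 = 250100 N/m.

250000 N/m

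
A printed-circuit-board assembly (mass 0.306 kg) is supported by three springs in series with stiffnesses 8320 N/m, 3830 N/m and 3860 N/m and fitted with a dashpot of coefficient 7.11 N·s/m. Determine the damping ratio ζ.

Series springs: 1/k_eq = 1/8320 + 1/3830 + 1/3860 = 0.0006404, so k_eq = 1562 N/m.
ω_n = √(k_eq/m) = √(1562/0.306) = 71.44 rad/s.
Critical damping c_c = 2√(k_eq·m) = 2√(1562 × 0.306) = 43.72 N·s/m, so ζ = c/c_c = 7.11/43.72 = 0.1626.

0.163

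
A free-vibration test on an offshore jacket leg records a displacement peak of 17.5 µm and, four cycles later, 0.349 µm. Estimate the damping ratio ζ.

0.154

Logarithmic decrement δ = (1/n)·ln(x₀/x_n) = (1/4)·ln(17.5/0.349) = (1/4)·ln(50.14) = 0.9787.
ζ = δ/√(4π² + δ²) = 0.9787/√(39.48 + 0.958) = 0.9787/6.359 = 0.1539.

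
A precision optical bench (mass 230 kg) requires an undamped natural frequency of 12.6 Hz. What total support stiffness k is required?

1440000 N/m

ω_n = 2πf_n = 2π × 12.6 = 79.17 rad/s.
k = m·ω_n² = 230 × 79.17² = 230 × 6268 = 1442000 N/m.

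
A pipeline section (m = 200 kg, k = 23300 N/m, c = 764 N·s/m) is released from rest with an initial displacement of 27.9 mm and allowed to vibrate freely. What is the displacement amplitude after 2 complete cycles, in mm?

2.91 mm

ζ = c/(2√(km)) = 764/(2√(23300 × 200)) = 764/4317 = 0.1770.
Logarithmic decrement δ = 2πζ/√(1 − ζ²) = 2π × 0.1770/√(1 − 0.0313) = 1.130.
After n cycles, x_n/x₀ = e^(−nδ), so x_2 = 27.9 × e^(−2 × 1.130) = 27.9 × 0.1044 = 2.913 mm.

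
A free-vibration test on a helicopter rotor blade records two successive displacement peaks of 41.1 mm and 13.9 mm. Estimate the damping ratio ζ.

0.170

Logarithmic decrement δ = (1/n)·ln(x₀/x_n) = (1/1)·ln(41.1/13.9) = (1/1)·ln(2.957) = 1.084.
ζ = δ/√(4π² + δ²) = 1.084/√(39.48 + 1.18) = 1.084/6.376 = 0.1700.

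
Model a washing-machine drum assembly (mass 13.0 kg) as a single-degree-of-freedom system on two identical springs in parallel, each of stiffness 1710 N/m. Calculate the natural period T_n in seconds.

Parallel springs add: k_eq = 2 × 1710 = 3420 N/m.
ω_n = √(k_eq/m) = √(3420/13.0) = √263.1 = 16.22 rad/s.
T_n = 2π/ω_n = 6.283/16.22 = 0.3874 s.

0.387 s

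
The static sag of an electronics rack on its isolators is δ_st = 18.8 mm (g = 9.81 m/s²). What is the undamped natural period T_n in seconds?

ω_n = √(g/δ_st) = √(9.81/0.0188) = √521.8 = 22.84 rad/s.
T_n = 2π/ω_n = 6.283/22.84 = 0.2751 s.

0.275 s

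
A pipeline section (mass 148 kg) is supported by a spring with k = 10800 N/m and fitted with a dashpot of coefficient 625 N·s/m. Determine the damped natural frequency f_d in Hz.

1.32 Hz

ω_n = √(k/m) = √(10800/148) = 8.542 rad/s.
Critical damping c_c = 2√(k·m) = 2√(10800 × 148) = 2529 N·s/m, so ζ = c/c_c = 625/2529 = 0.2472.
ω_d = ω_n√(1 − ζ²) = 8.542 × √(1 − 0.0611) = 8.277 rad/s.
f_d = ω_d/(2π) = 1.317 Hz.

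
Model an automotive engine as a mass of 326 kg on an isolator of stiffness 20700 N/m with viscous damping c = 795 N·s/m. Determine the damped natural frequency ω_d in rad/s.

7.87 rad/s

ω_n = √(k/m) = √(20700/326) = 7.968 rad/s.
Critical damping c_c = 2√(k·m) = 2√(20700 × 326) = 5195 N·s/m, so ζ = c/c_c = 795/5195 = 0.1530.
ω_d = ω_n√(1 − ζ²) = 7.968 × √(1 − 0.0234) = 7.875 rad/s.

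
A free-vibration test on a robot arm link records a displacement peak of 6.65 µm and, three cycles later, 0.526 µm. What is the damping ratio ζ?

0.133

Logarithmic decrement δ = (1/n)·ln(x₀/x_n) = (1/3)·ln(6.65/0.526) = (1/3)·ln(12.64) = 0.8457.
ζ = δ/√(4π² + δ²) = 0.8457/√(39.48 + 0.715) = 0.8457/6.340 = 0.1334.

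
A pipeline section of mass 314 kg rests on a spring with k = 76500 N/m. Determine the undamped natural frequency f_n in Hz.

2.48 Hz

ω_n = √(k/m) = √(76500/314) = √243.6 = 15.61 rad/s.
f_n = ω_n/(2π) = 15.61/6.283 = 2.484 Hz.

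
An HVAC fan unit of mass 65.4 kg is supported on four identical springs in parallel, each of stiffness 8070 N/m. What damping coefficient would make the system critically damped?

2910 N·s/m

Parallel springs add: k_eq = 4 × 8070 = 32280 N/m.
c_c = 2√(k_eq·m) = 2√(32280 × 65.4) = 2 × 1453 = 2906 N·s/m.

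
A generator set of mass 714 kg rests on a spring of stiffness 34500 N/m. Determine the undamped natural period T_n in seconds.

ω_n = √(k/m) = √(34500/714) = √48.32 = 6.951 rad/s.
T_n = 2π/ω_n = 6.283/6.951 = 0.9039 s.

0.904 s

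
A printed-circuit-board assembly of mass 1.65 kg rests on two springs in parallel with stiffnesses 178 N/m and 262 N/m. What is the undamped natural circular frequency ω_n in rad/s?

16.3 rad/s

Parallel springs add: k_eq = 178 + 262 = 440.0 N/m.
ω_n = √(k_eq/m) = √(440.0/1.65) = √266.7 = 16.33 rad/s.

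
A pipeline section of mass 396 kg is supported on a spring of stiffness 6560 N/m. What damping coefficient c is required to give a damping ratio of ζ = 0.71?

c_c = 2√(k·m) = 2√(6560 × 396) = 3224 N·s/m.
c = ζ·c_c = 0.71 × 3224 = 2289 N·s/m.

2290 N·s/m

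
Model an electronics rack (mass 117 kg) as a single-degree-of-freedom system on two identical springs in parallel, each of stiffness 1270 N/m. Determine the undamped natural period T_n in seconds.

Parallel springs add: k_eq = 2 × 1270 = 2540 N/m.
ω_n = √(k_eq/m) = √(2540/117) = √21.71 = 4.659 rad/s.
T_n = 2π/ω_n = 6.283/4.659 = 1.349 s.

1.35 s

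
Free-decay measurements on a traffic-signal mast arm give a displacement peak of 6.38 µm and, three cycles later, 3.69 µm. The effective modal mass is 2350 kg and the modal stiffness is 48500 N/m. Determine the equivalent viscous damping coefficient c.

620 N·s/m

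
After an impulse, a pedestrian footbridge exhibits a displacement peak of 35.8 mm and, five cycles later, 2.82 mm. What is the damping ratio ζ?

0.0806

Logarithmic decrement δ = (1/n)·ln(x₀/x_n) = (1/5)·ln(35.8/2.82) = (1/5)·ln(12.70) = 0.5082.
ζ = δ/√(4π² + δ²) = 0.5082/√(39.48 + 0.258) = 0.5082/6.304 = 0.08063.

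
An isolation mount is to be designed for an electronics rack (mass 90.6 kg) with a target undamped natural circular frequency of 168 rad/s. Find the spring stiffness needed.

k = m·ω_n² = 90.6 × 168.0² = 90.6 × 28220 = 2557000 N/m.

2560000 N/m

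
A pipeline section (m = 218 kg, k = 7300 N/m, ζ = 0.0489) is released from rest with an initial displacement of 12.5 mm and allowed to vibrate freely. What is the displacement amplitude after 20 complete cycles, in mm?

Logarithmic decrement δ = 2πζ/√(1 − ζ²) = 2π × 0.04890/√(1 − 0.00239) = 0.3076.
After n cycles, x_n/x₀ = e^(−nδ), so x_20 = 12.5 × e^(−20 × 0.3076) = 12.5 × 0.002129 = 0.02661 mm.

0.0266 mm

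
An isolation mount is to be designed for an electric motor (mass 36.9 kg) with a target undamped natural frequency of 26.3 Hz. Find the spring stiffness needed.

ω_n = 2πf_n = 2π × 26.3 = 165.2 rad/s.
k = m·ω_n² = 36.9 × 165.2² = 36.9 × 27310 = 1008000 N/m.

1010000 N/m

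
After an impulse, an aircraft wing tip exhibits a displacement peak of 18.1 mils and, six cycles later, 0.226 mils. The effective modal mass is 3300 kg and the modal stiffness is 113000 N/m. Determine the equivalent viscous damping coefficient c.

4460 N·s/m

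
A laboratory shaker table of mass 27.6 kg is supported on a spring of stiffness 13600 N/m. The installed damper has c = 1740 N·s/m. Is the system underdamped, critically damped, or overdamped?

c_c = 2√(k·m) = 1225 N·s/m; ζ = c/c_c = 1740/1225 = 1.42.
Since ζ > 1 the system is overdamped.

overdamped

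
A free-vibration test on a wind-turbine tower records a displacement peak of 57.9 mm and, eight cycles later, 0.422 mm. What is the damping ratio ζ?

Logarithmic decrement δ = (1/n)·ln(x₀/x_n) = (1/8)·ln(57.9/0.422) = (1/8)·ln(137.2) = 0.6152.
ζ = δ/√(4π² + δ²) = 0.6152/√(39.48 + 0.378) = 0.6152/6.313 = 0.09744.

0.0974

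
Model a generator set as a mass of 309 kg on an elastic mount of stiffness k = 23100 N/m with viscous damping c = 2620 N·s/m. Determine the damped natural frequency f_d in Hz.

ω_n = √(k/m) = √(23100/309) = 8.646 rad/s.
Critical damping c_c = 2√(k·m) = 2√(23100 × 309) = 5343 N·s/m, so ζ = c/c_c = 2620/5343 = 0.4903.
ω_d = ω_n√(1 − ζ²) = 8.646 × √(1 − 0.240) = 7.536 rad/s.
f_d = ω_d/(2π) = 1.199 Hz.

1.20 Hz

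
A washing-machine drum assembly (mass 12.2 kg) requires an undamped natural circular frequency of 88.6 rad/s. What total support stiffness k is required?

95800 N/m

k = m·ω_n² = 12.2 × 88.60² = 12.2 × 7850 = 95770 N/m.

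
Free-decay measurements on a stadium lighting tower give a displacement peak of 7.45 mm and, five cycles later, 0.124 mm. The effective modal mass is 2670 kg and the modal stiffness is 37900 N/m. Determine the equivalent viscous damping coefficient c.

Logarithmic decrement δ = (1/n)·ln(x₀/x_n) = (1/5)·ln(7.45/0.124) = (1/5)·ln(60.08) = 0.8191.
ζ = δ/√(4π² + δ²) = 0.8191/√(39.48 + 0.671) = 0.8191/6.336 = 0.1293.
c = ζ · 2√(km) = 0.1293 × 2√(37900 × 2670) = 0.1293 × 20120 = 2601 N·s/m.

2600 N·s/m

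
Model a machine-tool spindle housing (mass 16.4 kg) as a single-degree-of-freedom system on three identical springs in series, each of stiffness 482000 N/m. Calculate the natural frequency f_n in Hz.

15.8 Hz

Series springs: 1/k_eq = 3/482000, so k_eq = 482000/3 = 160700 N/m.
ω_n = √(k_eq/m) = √(160700/16.4) = √9797 = 98.98 rad/s.
f_n = ω_n/(2π) = 98.98/6.283 = 15.75 Hz.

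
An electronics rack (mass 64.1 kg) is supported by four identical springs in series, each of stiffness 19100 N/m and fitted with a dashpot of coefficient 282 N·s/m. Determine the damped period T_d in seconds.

0.753 s

Series springs: 1/k_eq = 4/19100, so k_eq = 19100/4 = 4775 N/m.
ω_n = √(k_eq/m) = √(4775/64.1) = 8.631 rad/s.
Critical damping c_c = 2√(k_eq·m) = 2√(4775 × 64.1) = 1106 N·s/m, so ζ = c/c_c = 282/1106 = 0.2549.
ω_d = ω_n√(1 − ζ²) = 8.631 × √(1 − 0.0650) = 8.346 rad/s.
T_d = 2π/ω_d = 0.7528 s.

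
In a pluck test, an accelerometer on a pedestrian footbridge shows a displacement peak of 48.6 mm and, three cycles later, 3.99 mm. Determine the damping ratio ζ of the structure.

0.131

Logarithmic decrement δ = (1/n)·ln(x₀/x_n) = (1/3)·ln(48.6/3.99) = (1/3)·ln(12.18) = 0.8333.
ζ = δ/√(4π² + δ²) = 0.8333/√(39.48 + 0.694) = 0.8333/6.338 = 0.1315.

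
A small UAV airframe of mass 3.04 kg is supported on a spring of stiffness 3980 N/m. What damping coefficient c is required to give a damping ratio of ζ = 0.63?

139 N·s/m

c_c = 2√(k·m) = 2√(3980 × 3.04) = 220.0 N·s/m.
c = ζ·c_c = 0.63 × 220.0 = 138.6 N·s/m.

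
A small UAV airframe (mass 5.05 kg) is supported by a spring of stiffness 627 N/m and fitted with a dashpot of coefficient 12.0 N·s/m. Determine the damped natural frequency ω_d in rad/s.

11.1 rad/s

ω_n = √(k/m) = √(627.0/5.05) = 11.14 rad/s.
Critical damping c_c = 2√(k·m) = 2√(627.0 × 5.05) = 112.5 N·s/m, so ζ = c/c_c = 12.0/112.5 = 0.1066.
ω_d = ω_n√(1 − ζ²) = 11.14 × √(1 − 0.0114) = 11.08 rad/s.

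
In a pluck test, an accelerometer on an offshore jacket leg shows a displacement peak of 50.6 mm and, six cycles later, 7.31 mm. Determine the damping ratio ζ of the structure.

0.0513

Logarithmic decrement δ = (1/n)·ln(x₀/x_n) = (1/6)·ln(50.6/7.31) = (1/6)·ln(6.922) = 0.3225.
ζ = δ/√(4π² + δ²) = 0.3225/√(39.48 + 0.104) = 0.3225/6.291 = 0.05125.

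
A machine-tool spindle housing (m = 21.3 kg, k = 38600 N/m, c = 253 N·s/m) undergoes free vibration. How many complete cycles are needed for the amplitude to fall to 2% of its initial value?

5 cycles

ζ = c/(2√(km)) = 253/(2√(38600 × 21.3)) = 253/1813 = 0.1395.
Logarithmic decrement δ = 2πζ/√(1 − ζ²) = 2π × 0.1395/√(1 − 0.0195) = 0.8852.
x_n/x₀ = e^(−nδ) ≤ 0.02; take ln: n ≥ ln(1/0.02)/δ = 3.912/0.8852 = 4.419.
So 5 complete cycles are required.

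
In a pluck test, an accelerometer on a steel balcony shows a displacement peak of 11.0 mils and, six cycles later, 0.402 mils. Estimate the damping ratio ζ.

Logarithmic decrement δ = (1/n)·ln(x₀/x_n) = (1/6)·ln(11.0/0.402) = (1/6)·ln(27.36) = 0.5515.
ζ = δ/√(4π² + δ²) = 0.5515/√(39.48 + 0.304) = 0.5515/6.307 = 0.08744.

0.0874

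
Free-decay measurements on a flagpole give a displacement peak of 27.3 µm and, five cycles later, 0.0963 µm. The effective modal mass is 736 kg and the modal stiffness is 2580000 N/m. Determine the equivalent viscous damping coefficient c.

15400 N·s/m

Logarithmic decrement δ = (1/n)·ln(x₀/x_n) = (1/5)·ln(27.3/0.0963) = (1/5)·ln(283.5) = 1.129.
ζ = δ/√(4π² + δ²) = 1.129/√(39.48 + 1.28) = 1.129/6.384 = 0.1769.
c = ζ · 2√(km) = 0.1769 × 2√(2580000 × 736) = 0.1769 × 87150 = 15420 N·s/m.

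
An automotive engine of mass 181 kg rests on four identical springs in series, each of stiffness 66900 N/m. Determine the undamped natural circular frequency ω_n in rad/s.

Series springs: 1/k_eq = 4/66900, so k_eq = 66900/4 = 16720 N/m.
ω_n = √(k_eq/m) = √(16720/181) = √92.40 = 9.613 rad/s.

9.61 rad/s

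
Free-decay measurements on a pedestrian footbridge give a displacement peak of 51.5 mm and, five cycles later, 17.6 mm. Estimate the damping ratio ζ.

Logarithmic decrement δ = (1/n)·ln(x₀/x_n) = (1/5)·ln(51.5/17.6) = (1/5)·ln(2.926) = 0.2147.
ζ = δ/√(4π² + δ²) = 0.2147/√(39.48 + 0.0461) = 0.2147/6.287 = 0.03416.

0.0342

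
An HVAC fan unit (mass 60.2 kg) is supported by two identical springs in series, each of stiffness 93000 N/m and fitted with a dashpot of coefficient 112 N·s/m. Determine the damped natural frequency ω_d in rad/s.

Series springs: 1/k_eq = 2/93000, so k_eq = 93000/2 = 46500 N/m.
ω_n = √(k_eq/m) = √(46500/60.2) = 27.79 rad/s.
Critical damping c_c = 2√(k_eq·m) = 2√(46500 × 60.2) = 3346 N·s/m, so ζ = c/c_c = 112/3346 = 0.03347.
ω_d = ω_n√(1 − ζ²) = 27.79 × √(1 − 0.00112) = 27.78 rad/s.

27.8 rad/s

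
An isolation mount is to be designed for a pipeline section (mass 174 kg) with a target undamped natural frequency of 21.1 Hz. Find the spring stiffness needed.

3060000 N/m

ω_n = 2πf_n = 2π × 21.1 = 132.6 rad/s.
k = m·ω_n² = 174 × 132.6² = 174 × 17580 = 3058000 N/m.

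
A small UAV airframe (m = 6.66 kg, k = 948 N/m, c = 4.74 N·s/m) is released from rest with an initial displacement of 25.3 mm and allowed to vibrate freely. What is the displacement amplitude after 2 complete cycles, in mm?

17.4 mm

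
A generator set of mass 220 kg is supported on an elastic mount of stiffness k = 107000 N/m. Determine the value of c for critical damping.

9700 N·s/m

c_c = 2√(k·m) = 2√(107000 × 220) = 2 × 4852 = 9704 N·s/m.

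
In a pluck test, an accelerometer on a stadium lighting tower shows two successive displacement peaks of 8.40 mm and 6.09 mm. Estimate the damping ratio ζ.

Logarithmic decrement δ = (1/n)·ln(x₀/x_n) = (1/1)·ln(8.40/6.09) = (1/1)·ln(1.379) = 0.3216.
ζ = δ/√(4π² + δ²) = 0.3216/√(39.48 + 0.103) = 0.3216/6.291 = 0.05111.

0.0511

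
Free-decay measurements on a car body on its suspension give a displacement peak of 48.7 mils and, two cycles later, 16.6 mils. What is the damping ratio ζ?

Logarithmic decrement δ = (1/n)·ln(x₀/x_n) = (1/2)·ln(48.7/16.6) = (1/2)·ln(2.934) = 0.5381.
ζ = δ/√(4π² + δ²) = 0.5381/√(39.48 + 0.290) = 0.5381/6.306 = 0.08533.

0.0853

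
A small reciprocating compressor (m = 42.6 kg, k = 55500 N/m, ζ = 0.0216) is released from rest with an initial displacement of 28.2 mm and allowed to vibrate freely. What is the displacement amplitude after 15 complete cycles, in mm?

Logarithmic decrement δ = 2πζ/√(1 − ζ²) = 2π × 0.02160/√(1 − 0.000467) = 0.1357.
After n cycles, x_n/x₀ = e^(−nδ), so x_15 = 28.2 × e^(−15 × 0.1357) = 28.2 × 0.1305 = 3.681 mm.

3.68 mm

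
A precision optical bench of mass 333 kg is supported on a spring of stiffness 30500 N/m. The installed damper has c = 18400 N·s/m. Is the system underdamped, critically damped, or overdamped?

overdamped

c_c = 2√(k·m) = 6374 N·s/m; ζ = c/c_c = 18400/6374 = 2.89.
Since ζ > 1 the system is overdamped.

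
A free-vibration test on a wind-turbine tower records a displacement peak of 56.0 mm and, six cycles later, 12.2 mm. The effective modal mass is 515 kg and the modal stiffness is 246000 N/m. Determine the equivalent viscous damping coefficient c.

909 N·s/m

Logarithmic decrement δ = (1/n)·ln(x₀/x_n) = (1/6)·ln(56.0/12.2) = (1/6)·ln(4.590) = 0.2540.
ζ = δ/√(4π² + δ²) = 0.2540/√(39.48 + 0.0645) = 0.2540/6.288 = 0.04039.
c = ζ · 2√(km) = 0.04039 × 2√(246000 × 515) = 0.04039 × 22510 = 909.2 N·s/m.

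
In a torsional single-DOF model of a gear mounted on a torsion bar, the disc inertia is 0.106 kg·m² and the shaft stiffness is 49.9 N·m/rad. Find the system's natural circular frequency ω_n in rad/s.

ω_n = √(k_t/J) = √(49.9/0.106) = √470.8 = 21.70 rad/s.

21.7 rad/s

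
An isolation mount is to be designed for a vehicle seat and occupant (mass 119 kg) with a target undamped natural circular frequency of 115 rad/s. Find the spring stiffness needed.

1570000 N/m

k = m·ω_n² = 119 × 115.0² = 119 × 13220 = 1574000 N/m.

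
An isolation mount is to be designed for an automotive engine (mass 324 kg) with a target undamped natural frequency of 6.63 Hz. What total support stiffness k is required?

562000 N/m

ω_n = 2πf_n = 2π × 6.63 = 41.66 rad/s.
k = m·ω_n² = 324 × 41.66² = 324 × 1735 = 562300 N/m.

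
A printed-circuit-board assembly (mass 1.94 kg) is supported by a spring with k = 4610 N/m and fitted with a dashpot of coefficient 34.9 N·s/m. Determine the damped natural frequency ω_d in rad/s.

47.9 rad/s

ω_n = √(k/m) = √(4610/1.94) = 48.75 rad/s.
Critical damping c_c = 2√(k·m) = 2√(4610 × 1.94) = 189.1 N·s/m, so ζ = c/c_c = 34.9/189.1 = 0.1845.
ω_d = ω_n√(1 − ζ²) = 48.75 × √(1 − 0.0340) = 47.91 rad/s.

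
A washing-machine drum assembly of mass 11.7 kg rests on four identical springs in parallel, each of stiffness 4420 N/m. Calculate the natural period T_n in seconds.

0.162 s

Parallel springs add: k_eq = 4 × 4420 = 17680 N/m.
ω_n = √(k_eq/m) = √(17680/11.7) = √1511 = 38.87 rad/s.
T_n = 2π/ω_n = 6.283/38.87 = 0.1616 s.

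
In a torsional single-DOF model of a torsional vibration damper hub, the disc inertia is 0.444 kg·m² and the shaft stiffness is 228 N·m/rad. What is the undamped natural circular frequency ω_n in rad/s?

ω_n = √(k_t/J) = √(228/0.444) = √513.5 = 22.66 rad/s.

22.7 rad/s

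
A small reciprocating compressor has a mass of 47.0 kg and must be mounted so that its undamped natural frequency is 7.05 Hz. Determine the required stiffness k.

92200 N/m

ω_n = 2πf_n = 2π × 7.05 = 44.30 rad/s.
k = m·ω_n² = 47.0 × 44.30² = 47.0 × 1962 = 92220 N/m.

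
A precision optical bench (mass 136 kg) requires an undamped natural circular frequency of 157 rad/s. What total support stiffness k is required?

3350000 N/m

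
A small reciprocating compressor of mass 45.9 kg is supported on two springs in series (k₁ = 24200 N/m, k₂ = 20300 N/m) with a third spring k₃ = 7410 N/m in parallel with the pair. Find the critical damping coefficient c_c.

Series pair: k_s = k₁k₂/(k₁+k₂) = (24200)(20300)/(24200 + 20300) = 11040 N/m. In parallel with k₃: k_eq = 11040 + 7410 = 18450 N/m.
c_c = 2√(k_eq·m) = 2√(18450 × 45.9) = 2 × 920.2 = 1840 N·s/m.

1840 N·s/m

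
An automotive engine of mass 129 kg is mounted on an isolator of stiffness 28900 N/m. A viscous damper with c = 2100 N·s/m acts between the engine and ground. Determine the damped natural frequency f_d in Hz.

ω_n = √(k/m) = √(28900/129) = 14.97 rad/s.
Critical damping c_c = 2√(k·m) = 2√(28900 × 129) = 3862 N·s/m, so ζ = c/c_c = 2100/3862 = 0.5438.
ω_d = ω_n√(1 − ζ²) = 14.97 × √(1 − 0.296) = 12.56 rad/s.
f_d = ω_d/(2π) = 1.999 Hz.

2.00 Hz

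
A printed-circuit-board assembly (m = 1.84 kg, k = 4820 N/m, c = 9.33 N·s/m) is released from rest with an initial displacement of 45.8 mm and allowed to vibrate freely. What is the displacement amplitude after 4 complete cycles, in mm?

ζ = c/(2√(km)) = 9.33/(2√(4820 × 1.84)) = 9.33/188.3 = 0.04954.
Logarithmic decrement δ = 2πζ/√(1 − ζ²) = 2π × 0.04954/√(1 − 0.00245) = 0.3116.
After n cycles, x_n/x₀ = e^(−nδ), so x_4 = 45.8 × e^(−4 × 0.3116) = 45.8 × 0.2875 = 13.17 mm.

13.2 mm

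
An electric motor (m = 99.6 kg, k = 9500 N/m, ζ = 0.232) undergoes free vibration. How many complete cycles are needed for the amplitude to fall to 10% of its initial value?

2 cycles

Logarithmic decrement δ = 2πζ/√(1 − ζ²) = 2π × 0.2320/√(1 − 0.0538) = 1.499.
x_n/x₀ = e^(−nδ) ≤ 0.1; take ln: n ≥ ln(1/0.1)/δ = 2.303/1.499 = 1.537.
So 2 complete cycles are required.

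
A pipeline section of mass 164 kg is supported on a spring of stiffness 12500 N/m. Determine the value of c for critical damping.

2860 N·s/m

c_c = 2√(k·m) = 2√(12500 × 164) = 2 × 1432 = 2864 N·s/m.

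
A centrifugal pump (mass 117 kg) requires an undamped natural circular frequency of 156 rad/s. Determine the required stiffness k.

2850000 N/m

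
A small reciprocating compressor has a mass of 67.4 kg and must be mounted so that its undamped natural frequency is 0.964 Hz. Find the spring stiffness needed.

2470 N/m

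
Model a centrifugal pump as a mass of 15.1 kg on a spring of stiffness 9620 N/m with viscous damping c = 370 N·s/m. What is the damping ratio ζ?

0.485

ω_n = √(k/m) = √(9620/15.1) = 25.24 rad/s.
Critical damping c_c = 2√(k·m) = 2√(9620 × 15.1) = 762.3 N·s/m, so ζ = c/c_c = 370/762.3 = 0.4854.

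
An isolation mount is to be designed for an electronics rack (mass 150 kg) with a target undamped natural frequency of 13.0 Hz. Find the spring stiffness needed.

ω_n = 2πf_n = 2π × 13.0 = 81.68 rad/s.
k = m·ω_n² = 150 × 81.68² = 150 × 6672 = 1001000 N/m.

1000000 N/m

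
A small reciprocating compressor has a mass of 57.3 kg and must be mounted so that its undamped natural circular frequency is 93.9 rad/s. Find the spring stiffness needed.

k = m·ω_n² = 57.3 × 93.90² = 57.3 × 8817 = 505200 N/m.

505000 N/m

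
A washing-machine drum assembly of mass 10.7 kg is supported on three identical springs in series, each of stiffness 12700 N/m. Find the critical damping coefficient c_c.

Series springs: 1/k_eq = 3/12700, so k_eq = 12700/3 = 4233 N/m.
c_c = 2√(k_eq·m) = 2√(4233 × 10.7) = 2 × 212.8 = 425.7 N·s/m.

426 N·s/m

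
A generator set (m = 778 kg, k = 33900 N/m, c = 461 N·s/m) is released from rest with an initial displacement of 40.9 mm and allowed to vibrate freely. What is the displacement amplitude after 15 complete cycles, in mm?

ζ = c/(2√(km)) = 461/(2√(33900 × 778)) = 461/10270 = 0.04488.
Logarithmic decrement δ = 2πζ/√(1 − ζ²) = 2π × 0.04488/√(1 − 0.00201) = 0.2823.
After n cycles, x_n/x₀ = e^(−nδ), so x_15 = 40.9 × e^(−15 × 0.2823) = 40.9 × 0.01449 = 0.5926 mm.

0.593 mm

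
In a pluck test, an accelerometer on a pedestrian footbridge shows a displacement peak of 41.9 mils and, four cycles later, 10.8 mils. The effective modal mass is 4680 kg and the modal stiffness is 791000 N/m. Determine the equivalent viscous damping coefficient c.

6550 N·s/m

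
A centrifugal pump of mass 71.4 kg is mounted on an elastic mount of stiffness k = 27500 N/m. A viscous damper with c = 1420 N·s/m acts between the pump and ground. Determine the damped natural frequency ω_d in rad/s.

16.9 rad/s

ω_n = √(k/m) = √(27500/71.4) = 19.63 rad/s.
Critical damping c_c = 2√(k·m) = 2√(27500 × 71.4) = 2802 N·s/m, so ζ = c/c_c = 1420/2802 = 0.5067.
ω_d = ω_n√(1 − ζ²) = 19.63 × √(1 − 0.257) = 16.92 rad/s.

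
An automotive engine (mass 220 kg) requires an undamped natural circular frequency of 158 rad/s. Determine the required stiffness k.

5490000 N/m

k = m·ω_n² = 220 × 158.0² = 220 × 24960 = 5492000 N/m.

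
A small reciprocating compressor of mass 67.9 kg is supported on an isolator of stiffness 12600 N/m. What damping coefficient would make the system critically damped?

c_c = 2√(k·m) = 2√(12600 × 67.9) = 2 × 925.0 = 1850 N·s/m.

1850 N·s/m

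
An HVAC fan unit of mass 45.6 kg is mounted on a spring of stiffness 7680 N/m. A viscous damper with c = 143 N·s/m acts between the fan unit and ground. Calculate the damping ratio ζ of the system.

ω_n = √(k/m) = √(7680/45.6) = 12.98 rad/s.
Critical damping c_c = 2√(k·m) = 2√(7680 × 45.6) = 1184 N·s/m, so ζ = c/c_c = 143/1184 = 0.1208.

0.121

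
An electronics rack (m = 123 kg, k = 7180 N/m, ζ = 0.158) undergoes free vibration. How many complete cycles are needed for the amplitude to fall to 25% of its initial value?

Logarithmic decrement δ = 2πζ/√(1 − ζ²) = 2π × 0.1580/√(1 − 0.0250) = 1.005.
x_n/x₀ = e^(−nδ) ≤ 0.25; take ln: n ≥ ln(1/0.25)/δ = 1.386/1.005 = 1.379.
So 2 complete cycles are required.

2 cycles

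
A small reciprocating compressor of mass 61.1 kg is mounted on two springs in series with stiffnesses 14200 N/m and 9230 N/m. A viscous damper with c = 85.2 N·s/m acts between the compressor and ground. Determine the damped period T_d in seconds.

0.658 s

Series springs: 1/k_eq = 1/14200 + 1/9230 = 0.0001788, so k_eq = 5594 N/m.
ω_n = √(k_eq/m) = √(5594/61.1) = 9.568 rad/s.
Critical damping c_c = 2√(k_eq·m) = 2√(5594 × 61.1) = 1169 N·s/m, so ζ = c/c_c = 85.2/1169 = 0.07287.
ω_d = ω_n√(1 − ζ²) = 9.568 × √(1 − 0.00531) = 9.543 rad/s.
T_d = 2π/ω_d = 0.6584 s.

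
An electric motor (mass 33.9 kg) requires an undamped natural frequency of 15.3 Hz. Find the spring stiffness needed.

ω_n = 2πf_n = 2π × 15.3 = 96.13 rad/s.
k = m·ω_n² = 33.9 × 96.13² = 33.9 × 9242 = 313300 N/m.

313000 N/m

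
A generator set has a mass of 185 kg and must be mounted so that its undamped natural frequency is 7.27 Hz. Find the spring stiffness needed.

ω_n = 2πf_n = 2π × 7.27 = 45.68 rad/s.
k = m·ω_n² = 185 × 45.68² = 185 × 2087 = 386000 N/m.

386000 N/m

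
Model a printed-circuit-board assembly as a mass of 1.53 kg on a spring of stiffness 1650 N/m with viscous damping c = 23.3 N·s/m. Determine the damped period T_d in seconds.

0.197 s

ω_n = √(k/m) = √(1650/1.53) = 32.84 rad/s.
Critical damping c_c = 2√(k·m) = 2√(1650 × 1.53) = 100.5 N·s/m, so ζ = c/c_c = 23.3/100.5 = 0.2319.
ω_d = ω_n√(1 − ζ²) = 32.84 × √(1 − 0.0538) = 31.94 rad/s.
T_d = 2π/ω_d = 0.1967 s.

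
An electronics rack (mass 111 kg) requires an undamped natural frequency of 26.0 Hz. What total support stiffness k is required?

ω_n = 2πf_n = 2π × 26.0 = 163.4 rad/s.
k = m·ω_n² = 111 × 163.4² = 111 × 26690 = 2962000 N/m.

2960000 N/m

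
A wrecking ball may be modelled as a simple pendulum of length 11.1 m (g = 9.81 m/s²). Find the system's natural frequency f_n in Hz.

0.150 Hz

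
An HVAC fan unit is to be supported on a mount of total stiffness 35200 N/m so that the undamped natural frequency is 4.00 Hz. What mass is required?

ω_n = 2πf_n = 2π × 4.00 = 25.13 rad/s.
m = k/ω_n² = 35200/25.13² = 35200/631.7 = 55.73 kg.

55.7 kg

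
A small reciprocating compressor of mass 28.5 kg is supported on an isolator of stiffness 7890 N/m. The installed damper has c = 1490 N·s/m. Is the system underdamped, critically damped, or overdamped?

c_c = 2√(k·m) = 948.4 N·s/m; ζ = c/c_c = 1490/948.4 = 1.57.
Since ζ > 1 the system is overdamped.

overdamped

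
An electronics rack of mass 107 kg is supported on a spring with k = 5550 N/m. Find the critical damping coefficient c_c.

c_c = 2√(k·m) = 2√(5550 × 107) = 2 × 770.6 = 1541 N·s/m.

1540 N·s/m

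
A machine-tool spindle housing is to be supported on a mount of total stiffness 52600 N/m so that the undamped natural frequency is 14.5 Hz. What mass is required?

6.34 kg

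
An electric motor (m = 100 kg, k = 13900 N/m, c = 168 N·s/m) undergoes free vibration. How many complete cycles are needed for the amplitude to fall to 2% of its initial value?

ζ = c/(2√(km)) = 168/(2√(13900 × 100)) = 168/2358 = 0.07125.
Logarithmic decrement δ = 2πζ/√(1 − ζ²) = 2π × 0.07125/√(1 − 0.00508) = 0.4488.
x_n/x₀ = e^(−nδ) ≤ 0.02; take ln: n ≥ ln(1/0.02)/δ = 3.912/0.4488 = 8.717.
So 9 complete cycles are required.

9 cycles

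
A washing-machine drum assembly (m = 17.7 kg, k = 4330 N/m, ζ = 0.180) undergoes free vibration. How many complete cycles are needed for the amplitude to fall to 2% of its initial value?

4 cycles

Logarithmic decrement δ = 2πζ/√(1 − ζ²) = 2π × 0.1800/√(1 − 0.0324) = 1.150.
x_n/x₀ = e^(−nδ) ≤ 0.02; take ln: n ≥ ln(1/0.02)/δ = 3.912/1.150 = 3.402.
So 4 complete cycles are required.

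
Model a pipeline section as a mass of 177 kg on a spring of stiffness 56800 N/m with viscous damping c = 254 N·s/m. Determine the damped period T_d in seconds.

ω_n = √(k/m) = √(56800/177) = 17.91 rad/s.
Critical damping c_c = 2√(k·m) = 2√(56800 × 177) = 6341 N·s/m, so ζ = c/c_c = 254/6341 = 0.04005.
ω_d = ω_n√(1 − ζ²) = 17.91 × √(1 − 0.00160) = 17.90 rad/s.
T_d = 2π/ω_d = 0.3510 s.

0.351 s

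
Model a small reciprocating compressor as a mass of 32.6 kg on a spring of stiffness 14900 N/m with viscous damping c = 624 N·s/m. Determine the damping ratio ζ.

0.448

ω_n = √(k/m) = √(14900/32.6) = 21.38 rad/s.
Critical damping c_c = 2√(k·m) = 2√(14900 × 32.6) = 1394 N·s/m, so ζ = c/c_c = 624/1394 = 0.4477.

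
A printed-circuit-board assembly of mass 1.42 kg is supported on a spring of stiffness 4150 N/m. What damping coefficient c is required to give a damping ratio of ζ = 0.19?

29.2 N·s/m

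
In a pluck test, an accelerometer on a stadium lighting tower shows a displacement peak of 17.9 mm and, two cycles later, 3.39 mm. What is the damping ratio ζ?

Logarithmic decrement δ = (1/n)·ln(x₀/x_n) = (1/2)·ln(17.9/3.39) = (1/2)·ln(5.280) = 0.8320.
ζ = δ/√(4π² + δ²) = 0.8320/√(39.48 + 0.692) = 0.8320/6.338 = 0.1313.

0.131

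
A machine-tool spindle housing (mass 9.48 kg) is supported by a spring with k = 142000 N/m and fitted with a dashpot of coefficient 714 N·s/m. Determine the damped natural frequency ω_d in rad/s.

116 rad/s

ω_n = √(k/m) = √(142000/9.48) = 122.4 rad/s.
Critical damping c_c = 2√(k·m) = 2√(142000 × 9.48) = 2320 N·s/m, so ζ = c/c_c = 714/2320 = 0.3077.
ω_d = ω_n√(1 − ζ²) = 122.4 × √(1 − 0.0947) = 116.5 rad/s.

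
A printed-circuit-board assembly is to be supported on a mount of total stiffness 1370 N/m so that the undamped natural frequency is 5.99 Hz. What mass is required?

ω_n = 2πf_n = 2π × 5.99 = 37.64 rad/s.
m = k/ω_n² = 1370/37.64² = 1370/1416 = 0.9672 kg.

0.967 kg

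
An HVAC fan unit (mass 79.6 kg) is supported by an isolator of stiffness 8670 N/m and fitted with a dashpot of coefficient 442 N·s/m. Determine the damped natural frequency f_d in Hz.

1.60 Hz

ω_n = √(k/m) = √(8670/79.6) = 10.44 rad/s.
Critical damping c_c = 2√(k·m) = 2√(8670 × 79.6) = 1661 N·s/m, so ζ = c/c_c = 442/1661 = 0.2660.
ω_d = ω_n√(1 − ζ²) = 10.44 × √(1 − 0.0708) = 10.06 rad/s.
f_d = ω_d/(2π) = 1.601 Hz.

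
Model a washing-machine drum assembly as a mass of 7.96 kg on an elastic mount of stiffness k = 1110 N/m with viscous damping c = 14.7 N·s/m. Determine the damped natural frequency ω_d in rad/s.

11.8 rad/s

ω_n = √(k/m) = √(1110/7.96) = 11.81 rad/s.
Critical damping c_c = 2√(k·m) = 2√(1110 × 7.96) = 188.0 N·s/m, so ζ = c/c_c = 14.7/188.0 = 0.07819.
ω_d = ω_n√(1 − ζ²) = 11.81 × √(1 − 0.00611) = 11.77 rad/s.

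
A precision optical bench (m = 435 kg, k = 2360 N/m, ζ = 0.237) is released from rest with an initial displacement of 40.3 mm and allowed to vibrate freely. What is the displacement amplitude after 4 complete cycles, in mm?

0.0876 mm

Logarithmic decrement δ = 2πζ/√(1 − ζ²) = 2π × 0.2370/√(1 − 0.0562) = 1.533.
After n cycles, x_n/x₀ = e^(−nδ), so x_4 = 40.3 × e^(−4 × 1.533) = 40.3 × 0.002174 = 0.08762 mm.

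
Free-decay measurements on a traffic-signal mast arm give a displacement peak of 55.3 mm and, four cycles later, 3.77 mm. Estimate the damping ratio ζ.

Logarithmic decrement δ = (1/n)·ln(x₀/x_n) = (1/4)·ln(55.3/3.77) = (1/4)·ln(14.67) = 0.6714.
ζ = δ/√(4π² + δ²) = 0.6714/√(39.48 + 0.451) = 0.6714/6.319 = 0.1063.

0.106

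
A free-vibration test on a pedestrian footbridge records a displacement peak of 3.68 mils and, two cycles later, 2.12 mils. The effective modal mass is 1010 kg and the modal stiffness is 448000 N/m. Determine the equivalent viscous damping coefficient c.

1870 N·s/m

Logarithmic decrement δ = (1/n)·ln(x₀/x_n) = (1/2)·ln(3.68/2.12) = (1/2)·ln(1.736) = 0.2757.
ζ = δ/√(4π² + δ²) = 0.2757/√(39.48 + 0.0760) = 0.2757/6.289 = 0.04384.
c = ζ · 2√(km) = 0.04384 × 2√(448000 × 1010) = 0.04384 × 42540 = 1865 N·s/m.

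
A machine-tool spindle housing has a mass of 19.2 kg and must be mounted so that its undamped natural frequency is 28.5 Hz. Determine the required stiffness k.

ω_n = 2πf_n = 2π × 28.5 = 179.1 rad/s.
k = m·ω_n² = 19.2 × 179.1² = 19.2 × 32070 = 615700 N/m.

616000 N/m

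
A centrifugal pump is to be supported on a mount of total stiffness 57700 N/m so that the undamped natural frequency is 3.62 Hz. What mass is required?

112 kg

ω_n = 2πf_n = 2π × 3.62 = 22.75 rad/s.
m = k/ω_n² = 57700/22.75² = 57700/517.3 = 111.5 kg.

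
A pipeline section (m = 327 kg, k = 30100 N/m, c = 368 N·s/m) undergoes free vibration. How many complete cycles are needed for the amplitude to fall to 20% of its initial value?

5 cycles

ζ = c/(2√(km)) = 368/(2√(30100 × 327)) = 368/6275 = 0.05865.
Logarithmic decrement δ = 2πζ/√(1 − ζ²) = 2π × 0.05865/√(1 − 0.00344) = 0.3691.
x_n/x₀ = e^(−nδ) ≤ 0.2; take ln: n ≥ ln(1/0.2)/δ = 1.609/0.3691 = 4.360.
So 5 complete cycles are required.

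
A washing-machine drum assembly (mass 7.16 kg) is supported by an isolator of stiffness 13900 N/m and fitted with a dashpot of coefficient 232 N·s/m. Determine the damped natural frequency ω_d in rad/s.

41.0 rad/s

ω_n = √(k/m) = √(13900/7.16) = 44.06 rad/s.
Critical damping c_c = 2√(k·m) = 2√(13900 × 7.16) = 630.9 N·s/m, so ζ = c/c_c = 232/630.9 = 0.3677.
ω_d = ω_n√(1 − ζ²) = 44.06 × √(1 − 0.135) = 40.97 rad/s.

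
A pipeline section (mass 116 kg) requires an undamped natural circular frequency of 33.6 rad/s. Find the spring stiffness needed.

k = m·ω_n² = 116 × 33.60² = 116 × 1129 = 131000 N/m.

131000 N/m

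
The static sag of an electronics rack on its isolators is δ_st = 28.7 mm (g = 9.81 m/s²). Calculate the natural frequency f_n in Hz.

ω_n = √(g/δ_st) = √(9.81/0.0287) = √341.8 = 18.49 rad/s.
f_n = ω_n/(2π) = 18.49/6.283 = 2.942 Hz.

2.94 Hz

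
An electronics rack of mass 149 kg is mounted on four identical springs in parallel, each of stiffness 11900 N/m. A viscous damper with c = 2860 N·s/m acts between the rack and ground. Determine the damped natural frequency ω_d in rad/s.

Parallel springs add: k_eq = 4 × 11900 = 47600 N/m.
ω_n = √(k_eq/m) = √(47600/149) = 17.87 rad/s.
Critical damping c_c = 2√(k_eq·m) = 2√(47600 × 149) = 5326 N·s/m, so ζ = c/c_c = 2860/5326 = 0.5370.
ω_d = ω_n√(1 − ζ²) = 17.87 × √(1 − 0.288) = 15.08 rad/s.

15.1 rad/s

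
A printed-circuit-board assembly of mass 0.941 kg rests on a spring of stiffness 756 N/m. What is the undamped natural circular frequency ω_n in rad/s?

28.3 rad/s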